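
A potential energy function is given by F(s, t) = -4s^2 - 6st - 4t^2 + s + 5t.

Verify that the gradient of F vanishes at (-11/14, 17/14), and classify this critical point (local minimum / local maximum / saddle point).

local maximum

∇F = (-8s - 6t + 1, -6s - 8t + 5); substituting (-11/14, 17/14) gives ∇F = (0, 0), so (-11/14, 17/14) is indeed a critical point.
The Hessian of F is constant: H = [[-8, -6], [-6, -8]].
det(H) = (-8)·(-8) − (-6)² = 28.
det(H) > 0 and tr(H) = -16 < 0, so H is negative definite and the point is a local maximum.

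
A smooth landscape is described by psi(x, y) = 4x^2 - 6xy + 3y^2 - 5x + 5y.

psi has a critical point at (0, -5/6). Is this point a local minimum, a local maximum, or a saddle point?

local minimum

The Hessian of psi is constant: H = [[8, -6], [-6, 6]].
det(H) = 8·6 − (-6)² = 12.
det(H) > 0 and tr(H) = 14 > 0, so H is positive definite and the point is a local minimum.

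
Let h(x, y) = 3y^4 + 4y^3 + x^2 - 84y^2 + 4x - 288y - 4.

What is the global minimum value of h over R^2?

-1480

h(x,y) separates as P(x) + Q(y) − 4, so its minimum is min P + min Q − 4.
P'(x) = 2x + 4 vanishes at x ∈ {-2}; Q'(y) = 12(y - 4)(y + 2)(y + 3) vanishes at y ∈ {-3, -2, 4}.
Local minima of P (where P''>0): P(-2)=-4. Local minima of Q: Q(-3)=243, Q(4)=-1472.
So the global minimum of h is P(-2) + Q(4) − 4 = -4 − 1472 − 4 = -1480, attained at (-2, 4).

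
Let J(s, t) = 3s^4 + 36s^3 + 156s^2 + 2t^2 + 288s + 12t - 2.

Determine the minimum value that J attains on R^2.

-212

J(s,t) separates as P(s) + Q(t) − 2, so its minimum is min P + min Q − 2.
P'(s) = 12(s + 2)(s + 3)(s + 4) vanishes at s ∈ {-4, -3, -2}; Q'(t) = 4(t + 3) vanishes at t ∈ {-3}.
Local minima of P (where P''>0): P(-4)=-192, P(-2)=-192. Local minima of Q: Q(-3)=-18.
So the global minimum of J is P(-4) + Q(-3) − 2 = -192 − 18 − 2 = -212, attained at (-4, -3).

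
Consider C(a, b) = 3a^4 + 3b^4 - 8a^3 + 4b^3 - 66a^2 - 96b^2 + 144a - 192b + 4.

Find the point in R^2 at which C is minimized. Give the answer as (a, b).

C(a,b) separates as P(a) + Q(b) + 4, so its minimum is min P + min Q + 4.
P'(a) = 12(a - 4)(a - 1)(a + 3) vanishes at a ∈ {-3, 1, 4}; Q'(b) = 12(b - 4)(b + 1)(b + 4) vanishes at b ∈ {-4, -1, 4}.
Local minima of P (where P''>0): P(-3)=-567, P(4)=-224. Local minima of Q: Q(-4)=-256, Q(4)=-1280.
So the global minimum of C is P(-3) + Q(4) + 4 = -567 − 1280 + 4 = -1843, attained at (-3, 4).

(-3, 4)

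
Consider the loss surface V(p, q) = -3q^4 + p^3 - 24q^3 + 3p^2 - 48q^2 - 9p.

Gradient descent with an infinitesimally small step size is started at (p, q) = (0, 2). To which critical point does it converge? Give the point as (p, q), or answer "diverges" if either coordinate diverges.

V is separable, so gradient descent decouples: p follows -∂V/∂p, q follows -∂V/∂q.
∂V/∂p = 3(p - 1)(p + 3); at p=0 this is -9, so p increases.
∂V/∂q = -12q(q + 2)(q + 4); at q=2 this is -576, so q increases.
The q-coordinate has no critical point in that direction and runs off to infinity.

diverges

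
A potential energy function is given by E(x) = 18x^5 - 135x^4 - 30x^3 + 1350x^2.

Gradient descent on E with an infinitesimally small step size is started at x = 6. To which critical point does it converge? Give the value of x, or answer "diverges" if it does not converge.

E'(x) = 90x(x - 5)(x - 3)(x + 2), so E'(6) = 12960.
Gradient descent moves in the -E' direction, i.e. x is decreasing.
The nearest critical point in that direction is x = 5, where E'' = 6300 > 0 (a local minimum). The iterate converges there.

5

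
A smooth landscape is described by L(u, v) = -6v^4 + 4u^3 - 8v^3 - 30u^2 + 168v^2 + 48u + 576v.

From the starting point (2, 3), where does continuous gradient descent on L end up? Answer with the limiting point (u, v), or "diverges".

(4, -2)

L is separable, so gradient descent decouples: u follows -∂L/∂u, v follows -∂L/∂v.
∂L/∂u = 12(u - 4)(u - 1); at u=2 this is -24, so u increases.
∂L/∂v = -24(v - 4)(v + 2)(v + 3); at v=3 this is 720, so v decreases.
u converges to its nearest critical value 4 (a local min of the u-part); v converges to -2. The iterate converges to (4, -2).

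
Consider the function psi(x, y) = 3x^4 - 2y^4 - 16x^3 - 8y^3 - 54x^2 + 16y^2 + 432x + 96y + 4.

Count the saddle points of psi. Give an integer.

psi separates as a function of x plus a function of y, so ∇psi=0 decouples.
∂psi/∂x = 12(x - 4)(x - 3)(x + 3) = 0 at x ∈ {-3, 3, 4}; ∂psi/∂y = -8(y - 2)(y + 2)(y + 3) = 0 at y ∈ {-3, -2, 2}.
The Hessian is diagonal: diag(psi_xx, psi_yy). Second derivatives: psi_xx(-3)=504, psi_xx(3)=-72, psi_xx(4)=84; psi_yy(-3)=-40, psi_yy(-2)=32, psi_yy(2)=-160.
Saddle points occur where the two diagonal entries have opposite signs: (-3, -3), (-3, 2), (3, -2), (4, -3), (4, 2). Count: 5.

5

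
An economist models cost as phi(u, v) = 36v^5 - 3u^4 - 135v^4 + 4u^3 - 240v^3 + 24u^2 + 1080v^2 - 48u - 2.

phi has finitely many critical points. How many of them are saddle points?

phi separates as a function of u plus a function of v, so ∇phi=0 decouples.
∂phi/∂u = -12(u - 2)(u - 1)(u + 2) = 0 at u ∈ {-2, 1, 2}; ∂phi/∂v = 180v(v - 3)(v - 2)(v + 2) = 0 at v ∈ {-2, 0, 2, 3}.
The Hessian is diagonal: diag(phi_uu, phi_vv). Second derivatives: phi_uu(-2)=-144, phi_uu(1)=36, phi_uu(2)=-48; phi_vv(-2)=-7200, phi_vv(0)=2160, phi_vv(2)=-1440, phi_vv(3)=2700.
Saddle points occur where the two diagonal entries have opposite signs: (-2, 0), (-2, 3), (1, -2), (1, 2), (2, 0), (2, 3). Count: 6.

6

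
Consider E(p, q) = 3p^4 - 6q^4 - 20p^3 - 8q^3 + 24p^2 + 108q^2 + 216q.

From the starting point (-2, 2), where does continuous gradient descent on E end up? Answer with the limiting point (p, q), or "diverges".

E is separable, so gradient descent decouples: p follows -∂E/∂p, q follows -∂E/∂q.
∂E/∂p = 12p(p - 4)(p - 1); at p=-2 this is -432, so p increases.
∂E/∂q = -24(q - 3)(q + 1)(q + 3); at q=2 this is 360, so q decreases.
p converges to its nearest critical value 0 (a local min of the p-part); q converges to -1. The iterate converges to (0, -1).

(0, -1)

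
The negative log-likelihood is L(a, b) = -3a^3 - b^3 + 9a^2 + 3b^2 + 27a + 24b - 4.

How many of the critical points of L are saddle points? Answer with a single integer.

2

L separates as a function of a plus a function of b, so ∇L=0 decouples.
∂L/∂a = -9(a - 3)(a + 1) = 0 at a ∈ {-1, 3}; ∂L/∂b = -3(b - 4)(b + 2) = 0 at b ∈ {-2, 4}.
The Hessian is diagonal: diag(L_aa, L_bb). Second derivatives: L_aa(-1)=36, L_aa(3)=-36; L_bb(-2)=18, L_bb(4)=-18.
Saddle points occur where the two diagonal entries have opposite signs: (-1, 4), (3, -2). Count: 2.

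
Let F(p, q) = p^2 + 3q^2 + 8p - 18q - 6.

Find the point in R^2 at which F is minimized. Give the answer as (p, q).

F(p,q) separates as A(p) + B(q) − 6, so its minimum is min A + min B − 6.
A'(p) = 2p + 8 vanishes at p ∈ {-4}; B'(q) = 6q - 18 vanishes at q ∈ {3}.
Local minima of A (where A''>0): A(-4)=-16. Local minima of B: B(3)=-27.
So the global minimum of F is A(-4) + B(3) − 6 = -16 − 27 − 6 = -49, attained at (-4, 3).

(-4, 3)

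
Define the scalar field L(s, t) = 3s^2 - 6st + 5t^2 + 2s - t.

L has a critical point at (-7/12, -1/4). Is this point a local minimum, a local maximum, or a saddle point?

local minimum

The Hessian of L is constant: H = [[6, -6], [-6, 10]].
det(H) = 6·10 − (-6)² = 24.
det(H) > 0 and tr(H) = 16 > 0, so H is positive definite and the point is a local minimum.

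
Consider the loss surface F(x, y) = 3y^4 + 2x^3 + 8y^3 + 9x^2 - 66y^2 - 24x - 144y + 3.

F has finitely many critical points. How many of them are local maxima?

1

F separates as a function of x plus a function of y, so ∇F=0 decouples.
∂F/∂x = 6(x - 1)(x + 4) = 0 at x ∈ {-4, 1}; ∂F/∂y = 12(y - 3)(y + 1)(y + 4) = 0 at y ∈ {-4, -1, 3}.
The Hessian is diagonal: diag(F_xx, F_yy). Second derivatives: F_xx(-4)=-30, F_xx(1)=30; F_yy(-4)=252, F_yy(-1)=-144, F_yy(3)=336.
Local maxima occur where both diagonal entries negative: (-4, -1). Count: 1.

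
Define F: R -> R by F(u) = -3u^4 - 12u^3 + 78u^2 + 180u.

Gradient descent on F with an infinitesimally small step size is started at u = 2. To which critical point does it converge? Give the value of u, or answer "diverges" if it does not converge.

-1

F'(u) = -12(u - 3)(u + 1)(u + 5), so F'(2) = 252.
Gradient descent moves in the -F' direction, i.e. u is decreasing.
The nearest critical point in that direction is u = -1, where F'' = 192 > 0 (a local minimum). The iterate converges there.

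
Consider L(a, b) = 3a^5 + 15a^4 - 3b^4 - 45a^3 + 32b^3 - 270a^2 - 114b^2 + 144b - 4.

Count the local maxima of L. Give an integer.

L separates as a function of a plus a function of b, so ∇L=0 decouples.
∂L/∂a = 15a(a - 3)(a + 3)(a + 4) = 0 at a ∈ {-4, -3, 0, 3}; ∂L/∂b = -12(b - 4)(b - 3)(b - 1) = 0 at b ∈ {1, 3, 4}.
The Hessian is diagonal: diag(L_aa, L_bb). Second derivatives: L_aa(-4)=-420, L_aa(-3)=270, L_aa(0)=-540, L_aa(3)=1890; L_bb(1)=-72, L_bb(3)=24, L_bb(4)=-36.
Local maxima occur where both diagonal entries negative: (-4, 1), (-4, 4), (0, 1), (0, 4). Count: 4.

4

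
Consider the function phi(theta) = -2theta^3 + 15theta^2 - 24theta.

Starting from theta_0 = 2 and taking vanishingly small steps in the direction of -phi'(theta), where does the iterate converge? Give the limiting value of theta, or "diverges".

phi'(theta) = -6(theta - 4)(theta - 1), so phi'(2) = 12.
Gradient descent moves in the -phi' direction, i.e. theta is decreasing.
The nearest critical point in that direction is theta = 1, where phi'' = 18 > 0 (a local minimum). The iterate converges there.

1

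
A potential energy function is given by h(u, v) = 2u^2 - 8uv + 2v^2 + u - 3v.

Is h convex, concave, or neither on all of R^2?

h is quadratic, so its Hessian is the constant matrix H = [[4, -8], [-8, 4]].
det(H) = -48, tr(H) = 8.
det(H) < 0, so H is indefinite: neither convex nor concave.

neither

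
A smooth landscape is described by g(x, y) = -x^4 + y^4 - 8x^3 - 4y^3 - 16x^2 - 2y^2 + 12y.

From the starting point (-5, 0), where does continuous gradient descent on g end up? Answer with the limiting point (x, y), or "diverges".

g is separable, so gradient descent decouples: x follows -∂g/∂x, y follows -∂g/∂y.
∂g/∂x = -4x(x + 2)(x + 4); at x=-5 this is 60, so x decreases.
∂g/∂y = 4(y - 3)(y - 1)(y + 1); at y=0 this is 12, so y decreases.
The x-coordinate has no critical point in that direction and runs off to infinity.

diverges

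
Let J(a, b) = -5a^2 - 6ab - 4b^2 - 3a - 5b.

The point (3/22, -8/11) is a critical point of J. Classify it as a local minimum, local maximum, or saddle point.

The Hessian of J is constant: H = [[-10, -6], [-6, -8]].
det(H) = (-10)·(-8) − (-6)² = 44.
det(H) > 0 and tr(H) = -18 < 0, so H is negative definite and the point is a local maximum.

local maximum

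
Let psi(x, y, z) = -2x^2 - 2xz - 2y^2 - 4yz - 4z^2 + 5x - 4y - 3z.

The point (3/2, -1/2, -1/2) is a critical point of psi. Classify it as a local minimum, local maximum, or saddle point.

local maximum

The Hessian is constant: H = [[-4, 0, -2], [0, -4, -4], [-2, -4, -8]].
Leading principal minors: Δ₁ = -4, Δ₂ = 16, Δ₃ = -48.
The minors alternate sign starting negative (−, +, −), so H is negative definite: a local maximum.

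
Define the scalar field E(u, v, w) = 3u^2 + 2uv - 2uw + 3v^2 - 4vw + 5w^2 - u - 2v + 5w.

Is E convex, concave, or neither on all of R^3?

E is quadratic, so its Hessian is the constant matrix H = [[6, 2, -2], [2, 6, -4], [-2, -4, 10]].
Leading principal minors: 6, 32, 232.
All positive ⇒ H ≻ 0 ⇒ convex.

convex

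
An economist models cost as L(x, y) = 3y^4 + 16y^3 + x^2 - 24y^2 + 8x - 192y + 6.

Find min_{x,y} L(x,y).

-314

L(x,y) separates as P(x) + Q(y) + 6, so its minimum is min P + min Q + 6.
P'(x) = 2x + 8 vanishes at x ∈ {-4}; Q'(y) = 12(y - 2)(y + 2)(y + 4) vanishes at y ∈ {-4, -2, 2}.
Local minima of P (where P''>0): P(-4)=-16. Local minima of Q: Q(-4)=128, Q(2)=-304.
So the global minimum of L is P(-4) + Q(2) + 6 = -16 − 304 + 6 = -314, attained at (-4, 2).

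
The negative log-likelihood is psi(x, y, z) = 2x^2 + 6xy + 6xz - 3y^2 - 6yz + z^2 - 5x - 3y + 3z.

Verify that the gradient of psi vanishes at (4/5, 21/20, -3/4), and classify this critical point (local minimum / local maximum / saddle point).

saddle point

∇psi = (4x + 6y + 6z - 5, 6x - 6y - 6z - 3, 6x - 6y + 2z + 3); substituting (4/5, 21/20, -3/4) gives ∇psi = (0, 0, 0), so (4/5, 21/20, -3/4) is indeed a critical point.
The Hessian is constant: H = [[4, 6, 6], [6, -6, -6], [6, -6, 2]].
Leading principal minors: Δ₁ = 4, Δ₂ = -60, Δ₃ = -480.
The minors fit neither the all-positive nor the alternating-sign pattern, so H is indefinite: a saddle point.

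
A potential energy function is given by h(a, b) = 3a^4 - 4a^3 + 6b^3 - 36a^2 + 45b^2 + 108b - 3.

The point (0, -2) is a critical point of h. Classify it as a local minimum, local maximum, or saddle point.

The mixed partial ∂²h/∂a∂b is 0, so the Hessian at any point is diag(h_aa, h_bb) = diag(12(3a^2 - 2a - 6), 18(2b + 5)).
At (0, -2): H = diag(-72, 18).
The eigenvalues have opposite signs, so H is indefinite: a saddle point.

saddle point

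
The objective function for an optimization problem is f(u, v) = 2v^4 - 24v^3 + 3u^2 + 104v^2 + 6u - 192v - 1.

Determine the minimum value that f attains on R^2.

-132

f(u,v) separates as P(u) + Q(v) − 1, so its minimum is min P + min Q − 1.
P'(u) = 6u + 6 vanishes at u ∈ {-1}; Q'(v) = 8(v - 4)(v - 3)(v - 2) vanishes at v ∈ {2, 3, 4}.
Local minima of P (where P''>0): P(-1)=-3. Local minima of Q: Q(2)=-128, Q(4)=-128.
So the global minimum of f is P(-1) + Q(2) − 1 = -3 − 128 − 1 = -132, attained at (-1, 2).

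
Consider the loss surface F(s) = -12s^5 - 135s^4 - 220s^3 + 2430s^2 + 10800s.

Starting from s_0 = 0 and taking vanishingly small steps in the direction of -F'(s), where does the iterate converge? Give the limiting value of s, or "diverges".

-3

F'(s) = -60(s - 3)(s + 3)(s + 4)(s + 5), so F'(0) = 10800.
Gradient descent moves in the -F' direction, i.e. s is decreasing.
The nearest critical point in that direction is s = -3, where F'' = 720 > 0 (a local minimum). The iterate converges there.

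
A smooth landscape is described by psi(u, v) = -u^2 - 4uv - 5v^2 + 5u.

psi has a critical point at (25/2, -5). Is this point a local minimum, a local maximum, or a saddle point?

The Hessian of psi is constant: H = [[-2, -4], [-4, -10]].
det(H) = (-2)·(-10) − (-4)² = 4.
det(H) > 0 and tr(H) = -12 < 0, so H is negative definite and the point is a local maximum.

local maximum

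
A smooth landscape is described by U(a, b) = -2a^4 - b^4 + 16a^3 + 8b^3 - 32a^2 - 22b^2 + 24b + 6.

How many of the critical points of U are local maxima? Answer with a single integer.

U separates as a function of a plus a function of b, so ∇U=0 decouples.
∂U/∂a = -8a(a - 4)(a - 2) = 0 at a ∈ {0, 2, 4}; ∂U/∂b = -4(b - 3)(b - 2)(b - 1) = 0 at b ∈ {1, 2, 3}.
The Hessian is diagonal: diag(U_aa, U_bb). Second derivatives: U_aa(0)=-64, U_aa(2)=32, U_aa(4)=-64; U_bb(1)=-8, U_bb(2)=4, U_bb(3)=-8.
Local maxima occur where both diagonal entries negative: (0, 1), (0, 3), (4, 1), (4, 3). Count: 4.

4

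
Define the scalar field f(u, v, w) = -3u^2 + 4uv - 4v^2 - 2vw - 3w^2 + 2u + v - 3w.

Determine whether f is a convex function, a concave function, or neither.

concave

f is quadratic, so its Hessian is the constant matrix H = [[-6, 4, 0], [4, -8, -2], [0, -2, -6]].
Leading principal minors: -6, 32, -168.
Signs alternate −, +, − ⇒ H ≺ 0 ⇒ concave.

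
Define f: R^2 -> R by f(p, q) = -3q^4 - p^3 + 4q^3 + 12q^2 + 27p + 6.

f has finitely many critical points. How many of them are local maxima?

f separates as a function of p plus a function of q, so ∇f=0 decouples.
∂f/∂p = -3(p - 3)(p + 3) = 0 at p ∈ {-3, 3}; ∂f/∂q = -12q(q - 2)(q + 1) = 0 at q ∈ {-1, 0, 2}.
The Hessian is diagonal: diag(f_pp, f_qq). Second derivatives: f_pp(-3)=18, f_pp(3)=-18; f_qq(-1)=-36, f_qq(0)=24, f_qq(2)=-72.
Local maxima occur where both diagonal entries negative: (3, -1), (3, 2). Count: 2.

2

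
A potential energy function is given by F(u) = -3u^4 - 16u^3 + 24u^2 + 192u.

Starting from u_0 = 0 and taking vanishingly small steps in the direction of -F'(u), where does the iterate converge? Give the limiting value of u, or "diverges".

F'(u) = -12(u - 2)(u + 2)(u + 4), so F'(0) = 192.
Gradient descent moves in the -F' direction, i.e. u is decreasing.
The nearest critical point in that direction is u = -2, where F'' = 96 > 0 (a local minimum). The iterate converges there.

-2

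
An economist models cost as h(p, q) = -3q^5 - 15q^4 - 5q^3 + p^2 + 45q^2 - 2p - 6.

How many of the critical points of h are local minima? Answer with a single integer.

h separates as a function of p plus a function of q, so ∇h=0 decouples.
∂h/∂p = 2(p - 1) = 0 at p ∈ {1}; ∂h/∂q = -15q(q - 1)(q + 2)(q + 3) = 0 at q ∈ {-3, -2, 0, 1}.
The Hessian is diagonal: diag(h_pp, h_qq). Second derivatives: h_pp(1)=2; h_qq(-3)=180, h_qq(-2)=-90, h_qq(0)=90, h_qq(1)=-180.
Local minima occur where both diagonal entries positive: (1, -3), (1, 0). Count: 2.

2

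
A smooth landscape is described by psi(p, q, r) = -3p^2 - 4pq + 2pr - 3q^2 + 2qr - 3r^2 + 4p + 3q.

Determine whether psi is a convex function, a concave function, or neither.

psi is quadratic, so its Hessian is the constant matrix H = [[-6, -4, 2], [-4, -6, 2], [2, 2, -6]].
Leading principal minors: -6, 20, -104.
Signs alternate −, +, − ⇒ H ≺ 0 ⇒ concave.

concave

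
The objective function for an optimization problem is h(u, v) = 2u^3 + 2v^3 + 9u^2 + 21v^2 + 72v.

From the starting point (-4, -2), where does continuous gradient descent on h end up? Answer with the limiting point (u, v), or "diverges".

h is separable, so gradient descent decouples: u follows -∂h/∂u, v follows -∂h/∂v.
∂h/∂u = 6u(u + 3); at u=-4 this is 24, so u decreases.
∂h/∂v = 6(v + 3)(v + 4); at v=-2 this is 12, so v decreases.
The u-coordinate has no critical point in that direction and runs off to infinity.

diverges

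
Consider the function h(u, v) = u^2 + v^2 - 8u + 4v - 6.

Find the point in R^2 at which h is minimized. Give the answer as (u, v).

h(u,v) separates as P(u) + Q(v) − 6, so its minimum is min P + min Q − 6.
P'(u) = 2u - 8 vanishes at u ∈ {4}; Q'(v) = 2v + 4 vanishes at v ∈ {-2}.
Local minima of P (where P''>0): P(4)=-16. Local minima of Q: Q(-2)=-4.
So the global minimum of h is P(4) + Q(-2) − 6 = -16 − 4 − 6 = -26, attained at (4, -2).

(4, -2)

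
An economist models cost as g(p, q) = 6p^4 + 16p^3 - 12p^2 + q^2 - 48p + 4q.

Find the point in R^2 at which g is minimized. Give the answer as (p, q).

(1, -2)

g(p,q) separates as A(p) + B(q), so its minimum is min A + min B.
A'(p) = 24(p - 1)(p + 1)(p + 2) vanishes at p ∈ {-2, -1, 1}; B'(q) = 2q + 4 vanishes at q ∈ {-2}.
Local minima of A (where A''>0): A(-2)=16, A(1)=-38. Local minima of B: B(-2)=-4.
So the global minimum of g is A(1) + B(-2) = -38 − 4 = -42, attained at (1, -2).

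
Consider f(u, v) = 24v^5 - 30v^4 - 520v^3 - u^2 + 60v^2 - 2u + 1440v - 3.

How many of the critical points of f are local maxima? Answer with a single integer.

f separates as a function of u plus a function of v, so ∇f=0 decouples.
∂f/∂u = -2(u + 1) = 0 at u ∈ {-1}; ∂f/∂v = 120(v - 4)(v - 1)(v + 1)(v + 3) = 0 at v ∈ {-3, -1, 1, 4}.
The Hessian is diagonal: diag(f_uu, f_vv). Second derivatives: f_uu(-1)=-2; f_vv(-3)=-6720, f_vv(-1)=2400, f_vv(1)=-2880, f_vv(4)=12600.
Local maxima occur where both diagonal entries negative: (-1, -3), (-1, 1). Count: 2.

2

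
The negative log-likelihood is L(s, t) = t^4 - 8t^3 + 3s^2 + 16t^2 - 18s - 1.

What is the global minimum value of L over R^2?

L(s,t) separates as P(s) + Q(t) − 1, so its minimum is min P + min Q − 1.
P'(s) = 6s - 18 vanishes at s ∈ {3}; Q'(t) = 4t(t - 4)(t - 2) vanishes at t ∈ {0, 2, 4}.
Local minima of P (where P''>0): P(3)=-27. Local minima of Q: Q(0)=0, Q(4)=0.
So the global minimum of L is P(3) + Q(0) − 1 = -27 + 0 − 1 = -28, attained at (3, 0).

-28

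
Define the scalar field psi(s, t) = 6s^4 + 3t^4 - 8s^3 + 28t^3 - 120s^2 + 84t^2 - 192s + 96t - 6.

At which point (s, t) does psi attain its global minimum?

psi(s,t) separates as P(s) + Q(t) − 6, so its minimum is min P + min Q − 6.
P'(s) = 24(s - 4)(s + 1)(s + 2) vanishes at s ∈ {-2, -1, 4}; Q'(t) = 12(t + 1)(t + 2)(t + 4) vanishes at t ∈ {-4, -2, -1}.
Local minima of P (where P''>0): P(-2)=64, P(4)=-1664. Local minima of Q: Q(-4)=-64, Q(-1)=-37.
So the global minimum of psi is P(4) + Q(-4) − 6 = -1664 − 64 − 6 = -1734, attained at (4, -4).

(4, -4)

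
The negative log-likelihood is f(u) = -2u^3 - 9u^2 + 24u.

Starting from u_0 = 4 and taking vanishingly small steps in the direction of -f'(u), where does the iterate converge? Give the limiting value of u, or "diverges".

diverges

f'(u) = -6(u - 1)(u + 4), so f'(4) = -144.
Gradient descent moves in the -f' direction, i.e. u is increasing.
There is no critical point above u=4, and f' keeps the same sign, so the iterate runs off to +∞.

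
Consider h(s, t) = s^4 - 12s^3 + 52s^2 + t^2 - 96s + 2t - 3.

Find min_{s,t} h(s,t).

-68

h(s,t) separates as P(s) + Q(t) − 3, so its minimum is min P + min Q − 3.
P'(s) = 4(s - 4)(s - 3)(s - 2) vanishes at s ∈ {2, 3, 4}; Q'(t) = 2(t + 1) vanishes at t ∈ {-1}.
Local minima of P (where P''>0): P(2)=-64, P(4)=-64. Local minima of Q: Q(-1)=-1.
So the global minimum of h is P(2) + Q(-1) − 3 = -64 − 1 − 3 = -68, attained at (2, -1).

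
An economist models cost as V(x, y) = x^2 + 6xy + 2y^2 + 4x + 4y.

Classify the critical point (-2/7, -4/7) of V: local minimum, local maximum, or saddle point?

The Hessian of V is constant: H = [[2, 6], [6, 4]].
det(H) = 2·4 − 6² = -28.
Since det(H) < 0, H is indefinite and the critical point is a saddle point.

saddle point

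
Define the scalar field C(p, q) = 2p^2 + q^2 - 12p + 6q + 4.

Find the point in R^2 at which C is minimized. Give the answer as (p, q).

C(p,q) separates as A(p) + B(q) + 4, so its minimum is min A + min B + 4.
A'(p) = 4p - 12 vanishes at p ∈ {3}; B'(q) = 2q + 6 vanishes at q ∈ {-3}.
Local minima of A (where A''>0): A(3)=-18. Local minima of B: B(-3)=-9.
So the global minimum of C is A(3) + B(-3) + 4 = -18 − 9 + 4 = -23, attained at (3, -3).

(3, -3)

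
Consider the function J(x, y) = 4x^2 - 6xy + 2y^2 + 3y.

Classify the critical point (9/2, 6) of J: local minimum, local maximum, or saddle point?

The Hessian of J is constant: H = [[8, -6], [-6, 4]].
det(H) = 8·4 − (-6)² = -4.
Since det(H) < 0, H is indefinite and the critical point is a saddle point.

saddle point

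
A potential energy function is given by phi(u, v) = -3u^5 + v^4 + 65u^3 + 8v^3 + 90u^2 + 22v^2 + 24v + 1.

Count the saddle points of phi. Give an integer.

6

phi separates as a function of u plus a function of v, so ∇phi=0 decouples.
∂phi/∂u = -15u(u - 4)(u + 1)(u + 3) = 0 at u ∈ {-3, -1, 0, 4}; ∂phi/∂v = 4(v + 1)(v + 2)(v + 3) = 0 at v ∈ {-3, -2, -1}.
The Hessian is diagonal: diag(phi_uu, phi_vv). Second derivatives: phi_uu(-3)=630, phi_uu(-1)=-150, phi_uu(0)=180, phi_uu(4)=-2100; phi_vv(-3)=8, phi_vv(-2)=-4, phi_vv(-1)=8.
Saddle points occur where the two diagonal entries have opposite signs: (-3, -2), (-1, -3), (-1, -1), (0, -2), (4, -3), (4, -1). Count: 6.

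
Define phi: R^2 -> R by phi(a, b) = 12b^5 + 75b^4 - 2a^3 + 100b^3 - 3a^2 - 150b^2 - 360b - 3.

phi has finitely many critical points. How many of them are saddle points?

4

phi separates as a function of a plus a function of b, so ∇phi=0 decouples.
∂phi/∂a = -6a(a + 1) = 0 at a ∈ {-1, 0}; ∂phi/∂b = 60(b - 1)(b + 1)(b + 2)(b + 3) = 0 at b ∈ {-3, -2, -1, 1}.
The Hessian is diagonal: diag(phi_aa, phi_bb). Second derivatives: phi_aa(-1)=6, phi_aa(0)=-6; phi_bb(-3)=-480, phi_bb(-2)=180, phi_bb(-1)=-240, phi_bb(1)=1440.
Saddle points occur where the two diagonal entries have opposite signs: (-1, -3), (-1, -1), (0, -2), (0, 1). Count: 4.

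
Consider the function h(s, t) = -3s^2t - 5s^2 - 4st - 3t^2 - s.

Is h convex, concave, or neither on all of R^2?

neither

The term -3s^2t is cubic, so the Hessian is not constant.
∂²h/∂s² = -6t - 10, which takes both signs as t varies (negative for sufficiently large t). A diagonal entry of the Hessian changing sign means the Hessian is neither positive- nor negative-semidefinite on all of R^2.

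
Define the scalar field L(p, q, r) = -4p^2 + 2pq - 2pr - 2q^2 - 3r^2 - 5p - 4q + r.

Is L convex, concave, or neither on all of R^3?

concave

L is quadratic, so its Hessian is the constant matrix H = [[-8, 2, -2], [2, -4, 0], [-2, 0, -6]].
Leading principal minors: -8, 28, -152.
Signs alternate −, +, − ⇒ H ≺ 0 ⇒ concave.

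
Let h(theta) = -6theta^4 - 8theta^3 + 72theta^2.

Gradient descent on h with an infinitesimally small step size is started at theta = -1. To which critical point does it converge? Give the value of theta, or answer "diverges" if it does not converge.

h'(theta) = -24theta(theta - 2)(theta + 3), so h'(-1) = -144.
Gradient descent moves in the -h' direction, i.e. theta is increasing.
The nearest critical point in that direction is theta = 0, where h'' = 144 > 0 (a local minimum). The iterate converges there.

0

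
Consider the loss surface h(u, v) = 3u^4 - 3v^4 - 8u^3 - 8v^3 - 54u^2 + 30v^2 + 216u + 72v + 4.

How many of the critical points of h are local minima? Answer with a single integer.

2

h separates as a function of u plus a function of v, so ∇h=0 decouples.
∂h/∂u = 12(u - 3)(u - 2)(u + 3) = 0 at u ∈ {-3, 2, 3}; ∂h/∂v = -12(v - 2)(v + 1)(v + 3) = 0 at v ∈ {-3, -1, 2}.
The Hessian is diagonal: diag(h_uu, h_vv). Second derivatives: h_uu(-3)=360, h_uu(2)=-60, h_uu(3)=72; h_vv(-3)=-120, h_vv(-1)=72, h_vv(2)=-180.
Local minima occur where both diagonal entries positive: (-3, -1), (3, -1). Count: 2.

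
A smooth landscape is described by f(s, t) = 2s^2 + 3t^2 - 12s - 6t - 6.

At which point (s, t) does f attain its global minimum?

(3, 1)

f(s,t) separates as P(s) + Q(t) − 6, so its minimum is min P + min Q − 6.
P'(s) = 4s - 12 vanishes at s ∈ {3}; Q'(t) = 6(t - 1) vanishes at t ∈ {1}.
Local minima of P (where P''>0): P(3)=-18. Local minima of Q: Q(1)=-3.
So the global minimum of f is P(3) + Q(1) − 6 = -18 − 3 − 6 = -27, attained at (3, 1).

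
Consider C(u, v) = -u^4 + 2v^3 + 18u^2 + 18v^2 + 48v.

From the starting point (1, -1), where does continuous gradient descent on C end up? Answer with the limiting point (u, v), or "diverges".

(0, -2)

C is separable, so gradient descent decouples: u follows -∂C/∂u, v follows -∂C/∂v.
∂C/∂u = -4u(u - 3)(u + 3); at u=1 this is 32, so u decreases.
∂C/∂v = 6(v + 2)(v + 4); at v=-1 this is 18, so v decreases.
u converges to its nearest critical value 0 (a local min of the u-part); v converges to -2. The iterate converges to (0, -2).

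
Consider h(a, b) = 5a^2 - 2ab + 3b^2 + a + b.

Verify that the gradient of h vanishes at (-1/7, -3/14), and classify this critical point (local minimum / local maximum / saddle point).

local minimum

∇h = (10a - 2b + 1, -2a + 6b + 1); substituting (-1/7, -3/14) gives ∇h = (0, 0), so (-1/7, -3/14) is indeed a critical point.
The Hessian of h is constant: H = [[10, -2], [-2, 6]].
det(H) = 10·6 − (-2)² = 56.
det(H) > 0 and tr(H) = 16 > 0, so H is positive definite and the point is a local minimum.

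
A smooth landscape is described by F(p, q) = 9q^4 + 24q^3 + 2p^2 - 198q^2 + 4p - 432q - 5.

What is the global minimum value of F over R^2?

F(p,q) separates as A(p) + B(q) − 5, so its minimum is min A + min B − 5.
A'(p) = 4p + 4 vanishes at p ∈ {-1}; B'(q) = 36(q - 3)(q + 1)(q + 4) vanishes at q ∈ {-4, -1, 3}.
Local minima of A (where A''>0): A(-1)=-2. Local minima of B: B(-4)=-672, B(3)=-1701.
So the global minimum of F is A(-1) + B(3) − 5 = -2 − 1701 − 5 = -1708, attained at (-1, 3).

-1708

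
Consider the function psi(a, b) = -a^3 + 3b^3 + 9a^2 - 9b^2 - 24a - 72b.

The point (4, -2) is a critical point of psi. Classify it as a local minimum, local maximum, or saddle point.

local maximum

The mixed partial ∂²psi/∂a∂b is 0, so the Hessian at any point is diag(psi_aa, psi_bb) = diag(6(-a + 3), 18(b - 1)).
At (4, -2): H = diag(-6, -54).
Both eigenvalues are negative, so H is negative definite: a local maximum.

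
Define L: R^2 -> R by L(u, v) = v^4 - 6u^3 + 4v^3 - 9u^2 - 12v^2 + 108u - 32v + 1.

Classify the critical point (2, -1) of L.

The mixed partial ∂²L/∂u∂v is 0, so the Hessian at any point is diag(L_uu, L_vv) = diag(-18(2u + 1), 12(v^2 + 2v - 2)).
At (2, -1): H = diag(-90, -36).
Both eigenvalues are negative, so H is negative definite: a local maximum.

local maximum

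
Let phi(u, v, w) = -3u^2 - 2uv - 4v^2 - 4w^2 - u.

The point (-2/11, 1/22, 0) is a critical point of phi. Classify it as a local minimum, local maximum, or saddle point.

The Hessian is constant: H = [[-6, -2, 0], [-2, -8, 0], [0, 0, -8]].
Leading principal minors: Δ₁ = -6, Δ₂ = 44, Δ₃ = -352.
The minors alternate sign starting negative (−, +, −), so H is negative definite: a local maximum.

local maximum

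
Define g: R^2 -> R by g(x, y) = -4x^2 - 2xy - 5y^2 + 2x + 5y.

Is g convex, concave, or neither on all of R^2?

g is quadratic, so its Hessian is the constant matrix H = [[-8, -2], [-2, -10]].
det(H) = 76, tr(H) = -18.
det(H) > 0 and tr(H) < 0, so H is negative definite everywhere: concave.

concave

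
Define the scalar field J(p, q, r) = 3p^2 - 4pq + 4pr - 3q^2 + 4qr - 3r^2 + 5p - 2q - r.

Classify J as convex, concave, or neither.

neither

J is quadratic, so its Hessian is the constant matrix H = [[6, -4, 4], [-4, -6, 4], [4, 4, -6]].
Leading principal minors: 6, -52, 184.
Neither pattern holds ⇒ H is indefinite ⇒ neither convex nor concave.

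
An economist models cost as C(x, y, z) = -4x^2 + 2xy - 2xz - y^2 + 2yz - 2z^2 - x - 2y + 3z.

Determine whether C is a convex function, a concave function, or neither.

concave

C is quadratic, so its Hessian is the constant matrix H = [[-8, 2, -2], [2, -2, 2], [-2, 2, -4]].
Leading principal minors: -8, 12, -24.
Signs alternate −, +, − ⇒ H ≺ 0 ⇒ concave.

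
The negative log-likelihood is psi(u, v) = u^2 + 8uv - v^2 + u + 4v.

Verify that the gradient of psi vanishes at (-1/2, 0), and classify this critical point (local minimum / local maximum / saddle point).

saddle point

∇psi = (2u + 8v + 1, 8u - 2v + 4); substituting (-1/2, 0) gives ∇psi = (0, 0), so (-1/2, 0) is indeed a critical point.
The Hessian of psi is constant: H = [[2, 8], [8, -2]].
det(H) = 2·(-2) − 8² = -68.
Since det(H) < 0, H is indefinite and the critical point is a saddle point.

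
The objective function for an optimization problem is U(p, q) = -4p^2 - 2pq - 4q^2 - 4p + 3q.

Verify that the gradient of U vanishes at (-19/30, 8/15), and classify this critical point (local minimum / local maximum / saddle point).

local maximum

∇U = (-8p - 2q - 4, -2p - 8q + 3); substituting (-19/30, 8/15) gives ∇U = (0, 0), so (-19/30, 8/15) is indeed a critical point.
The Hessian of U is constant: H = [[-8, -2], [-2, -8]].
det(H) = (-8)·(-8) − (-2)² = 60.
det(H) > 0 and tr(H) = -16 < 0, so H is negative definite and the point is a local maximum.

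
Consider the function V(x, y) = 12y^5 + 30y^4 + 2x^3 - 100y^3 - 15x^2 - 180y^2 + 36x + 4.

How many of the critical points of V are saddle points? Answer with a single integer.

4

V separates as a function of x plus a function of y, so ∇V=0 decouples.
∂V/∂x = 6(x - 3)(x - 2) = 0 at x ∈ {2, 3}; ∂V/∂y = 60y(y - 2)(y + 1)(y + 3) = 0 at y ∈ {-3, -1, 0, 2}.
The Hessian is diagonal: diag(V_xx, V_yy). Second derivatives: V_xx(2)=-6, V_xx(3)=6; V_yy(-3)=-1800, V_yy(-1)=360, V_yy(0)=-360, V_yy(2)=1800.
Saddle points occur where the two diagonal entries have opposite signs: (2, -1), (2, 2), (3, -3), (3, 0). Count: 4.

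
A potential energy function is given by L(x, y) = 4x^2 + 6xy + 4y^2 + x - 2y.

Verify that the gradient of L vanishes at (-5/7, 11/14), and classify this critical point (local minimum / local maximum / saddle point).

local minimum

∇L = (8x + 6y + 1, 6x + 8y - 2); substituting (-5/7, 11/14) gives ∇L = (0, 0), so (-5/7, 11/14) is indeed a critical point.
The Hessian of L is constant: H = [[8, 6], [6, 8]].
det(H) = 8·8 − 6² = 28.
det(H) > 0 and tr(H) = 16 > 0, so H is positive definite and the point is a local minimum.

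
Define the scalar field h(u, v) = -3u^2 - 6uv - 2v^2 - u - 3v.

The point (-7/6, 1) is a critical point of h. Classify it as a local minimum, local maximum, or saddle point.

saddle point

The Hessian of h is constant: H = [[-6, -6], [-6, -4]].
det(H) = (-6)·(-4) − (-6)² = -12.
Since det(H) < 0, H is indefinite and the critical point is a saddle point.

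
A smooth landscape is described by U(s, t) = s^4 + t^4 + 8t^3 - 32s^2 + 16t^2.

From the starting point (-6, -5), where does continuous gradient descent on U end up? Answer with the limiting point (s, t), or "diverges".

(-4, -4)

U is separable, so gradient descent decouples: s follows -∂U/∂s, t follows -∂U/∂t.
∂U/∂s = 4s(s - 4)(s + 4); at s=-6 this is -480, so s increases.
∂U/∂t = 4t(t + 2)(t + 4); at t=-5 this is -60, so t increases.
s converges to its nearest critical value -4 (a local min of the s-part); t converges to -4. The iterate converges to (-4, -4).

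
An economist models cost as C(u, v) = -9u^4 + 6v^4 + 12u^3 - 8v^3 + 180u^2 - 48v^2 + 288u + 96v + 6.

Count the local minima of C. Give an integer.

2

C separates as a function of u plus a function of v, so ∇C=0 decouples.
∂C/∂u = -36(u - 4)(u + 1)(u + 2) = 0 at u ∈ {-2, -1, 4}; ∂C/∂v = 24(v - 2)(v - 1)(v + 2) = 0 at v ∈ {-2, 1, 2}.
The Hessian is diagonal: diag(C_uu, C_vv). Second derivatives: C_uu(-2)=-216, C_uu(-1)=180, C_uu(4)=-1080; C_vv(-2)=288, C_vv(1)=-72, C_vv(2)=96.
Local minima occur where both diagonal entries positive: (-1, -2), (-1, 2). Count: 2.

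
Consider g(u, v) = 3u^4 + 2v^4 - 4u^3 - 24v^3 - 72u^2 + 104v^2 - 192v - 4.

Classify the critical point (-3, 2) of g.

local minimum

The mixed partial ∂²g/∂u∂v is 0, so the Hessian at any point is diag(g_uu, g_vv) = diag(12(3u^2 - 2u - 12), 8(3v^2 - 18v + 26)).
At (-3, 2): H = diag(252, 16).
Both eigenvalues are positive, so H is positive definite: a local minimum.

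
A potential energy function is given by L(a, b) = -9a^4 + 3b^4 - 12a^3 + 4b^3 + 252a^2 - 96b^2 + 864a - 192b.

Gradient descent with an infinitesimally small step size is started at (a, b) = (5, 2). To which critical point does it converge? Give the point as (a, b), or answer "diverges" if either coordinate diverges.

L is separable, so gradient descent decouples: a follows -∂L/∂a, b follows -∂L/∂b.
∂L/∂a = -36(a - 4)(a + 2)(a + 3); at a=5 this is -2016, so a increases.
∂L/∂b = 12(b - 4)(b + 1)(b + 4); at b=2 this is -432, so b increases.
The a-coordinate has no critical point in that direction and runs off to infinity.

diverges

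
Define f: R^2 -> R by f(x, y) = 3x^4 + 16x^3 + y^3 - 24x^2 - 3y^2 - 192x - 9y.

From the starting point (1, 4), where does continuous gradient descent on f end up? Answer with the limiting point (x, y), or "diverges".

(2, 3)

f is separable, so gradient descent decouples: x follows -∂f/∂x, y follows -∂f/∂y.
∂f/∂x = 12(x - 2)(x + 2)(x + 4); at x=1 this is -180, so x increases.
∂f/∂y = 3(y - 3)(y + 1); at y=4 this is 15, so y decreases.
x converges to its nearest critical value 2 (a local min of the x-part); y converges to 3. The iterate converges to (2, 3).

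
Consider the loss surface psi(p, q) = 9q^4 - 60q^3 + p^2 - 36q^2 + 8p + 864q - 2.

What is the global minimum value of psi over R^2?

-1266

psi(p,q) separates as A(p) + B(q) − 2, so its minimum is min A + min B − 2.
A'(p) = 2p + 8 vanishes at p ∈ {-4}; B'(q) = 36(q - 4)(q - 3)(q + 2) vanishes at q ∈ {-2, 3, 4}.
Local minima of A (where A''>0): A(-4)=-16. Local minima of B: B(-2)=-1248, B(4)=1344.
So the global minimum of psi is A(-4) + B(-2) − 2 = -16 − 1248 − 2 = -1266, attained at (-4, -2).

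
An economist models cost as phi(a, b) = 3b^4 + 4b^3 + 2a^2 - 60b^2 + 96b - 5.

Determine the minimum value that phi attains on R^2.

-837

phi(a,b) separates as P(a) + Q(b) − 5, so its minimum is min P + min Q − 5.
P'(a) = 4a vanishes at a ∈ {0}; Q'(b) = 12(b - 2)(b - 1)(b + 4) vanishes at b ∈ {-4, 1, 2}.
Local minima of P (where P''>0): P(0)=0. Local minima of Q: Q(-4)=-832, Q(2)=32.
So the global minimum of phi is P(0) + Q(-4) − 5 = 0 − 832 − 5 = -837, attained at (0, -4).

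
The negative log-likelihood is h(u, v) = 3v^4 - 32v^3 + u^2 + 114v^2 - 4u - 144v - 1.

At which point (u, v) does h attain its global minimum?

(2, 1)

h(u,v) separates as P(u) + Q(v) − 1, so its minimum is min P + min Q − 1.
P'(u) = 2u - 4 vanishes at u ∈ {2}; Q'(v) = 12(v - 4)(v - 3)(v - 1) vanishes at v ∈ {1, 3, 4}.
Local minima of P (where P''>0): P(2)=-4. Local minima of Q: Q(1)=-59, Q(4)=-32.
So the global minimum of h is P(2) + Q(1) − 1 = -4 − 59 − 1 = -64, attained at (2, 1).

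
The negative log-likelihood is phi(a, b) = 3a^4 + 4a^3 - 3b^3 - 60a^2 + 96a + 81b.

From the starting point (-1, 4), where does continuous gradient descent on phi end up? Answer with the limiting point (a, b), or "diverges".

phi is separable, so gradient descent decouples: a follows -∂phi/∂a, b follows -∂phi/∂b.
∂phi/∂a = 12(a - 2)(a - 1)(a + 4); at a=-1 this is 216, so a decreases.
∂phi/∂b = -9(b - 3)(b + 3); at b=4 this is -63, so b increases.
The b-coordinate has no critical point in that direction and runs off to infinity.

diverges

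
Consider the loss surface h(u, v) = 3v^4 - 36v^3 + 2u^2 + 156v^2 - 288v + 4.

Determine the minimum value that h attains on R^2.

h(u,v) separates as P(u) + Q(v) + 4, so its minimum is min P + min Q + 4.
P'(u) = 4u vanishes at u ∈ {0}; Q'(v) = 12(v - 4)(v - 3)(v - 2) vanishes at v ∈ {2, 3, 4}.
Local minima of P (where P''>0): P(0)=0. Local minima of Q: Q(2)=-192, Q(4)=-192.
So the global minimum of h is P(0) + Q(2) + 4 = 0 − 192 + 4 = -188, attained at (0, 2).

-188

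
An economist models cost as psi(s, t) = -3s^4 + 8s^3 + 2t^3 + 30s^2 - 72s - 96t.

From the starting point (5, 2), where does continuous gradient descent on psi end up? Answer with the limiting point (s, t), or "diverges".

psi is separable, so gradient descent decouples: s follows -∂psi/∂s, t follows -∂psi/∂t.
∂psi/∂s = -12(s - 3)(s - 1)(s + 2); at s=5 this is -672, so s increases.
∂psi/∂t = 6(t - 4)(t + 4); at t=2 this is -72, so t increases.
The s-coordinate has no critical point in that direction and runs off to infinity.

diverges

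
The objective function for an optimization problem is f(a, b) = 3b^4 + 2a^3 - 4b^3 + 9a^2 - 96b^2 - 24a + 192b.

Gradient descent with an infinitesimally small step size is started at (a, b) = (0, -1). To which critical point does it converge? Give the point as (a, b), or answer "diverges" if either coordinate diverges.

f is separable, so gradient descent decouples: a follows -∂f/∂a, b follows -∂f/∂b.
∂f/∂a = 6(a - 1)(a + 4); at a=0 this is -24, so a increases.
∂f/∂b = 12(b - 4)(b - 1)(b + 4); at b=-1 this is 360, so b decreases.
a converges to its nearest critical value 1 (a local min of the a-part); b converges to -4. The iterate converges to (1, -4).

(1, -4)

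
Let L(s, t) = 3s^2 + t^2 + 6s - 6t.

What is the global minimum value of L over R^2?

L(s,t) separates as P(s) + Q(t), so its minimum is min P + min Q.
P'(s) = 6s + 6 vanishes at s ∈ {-1}; Q'(t) = 2(t - 3) vanishes at t ∈ {3}.
Local minima of P (where P''>0): P(-1)=-3. Local minima of Q: Q(3)=-9.
So the global minimum of L is P(-1) + Q(3) = -3 − 9 = -12, attained at (-1, 3).

-12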